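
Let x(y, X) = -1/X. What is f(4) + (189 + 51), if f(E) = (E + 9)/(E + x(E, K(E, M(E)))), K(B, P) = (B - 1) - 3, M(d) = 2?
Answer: 240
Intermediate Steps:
K(B, P) = -4 + B (K(B, P) = (-1 + B) - 3 = -4 + B)
f(E) = (9 + E)/(E - 1/(-4 + E)) (f(E) = (E + 9)/(E - 1/(-4 + E)) = (9 + E)/(E - 1/(-4 + E)))
f(4) + (189 + 51) = (-4 + 4)*(9 + 4)/(-1 + 4*(-4 + 4)) + (189 + 51) = 0*13/(-1 + 4*0) + 240 = 0*13/(-1 + 0) + 240 = 0*13/(-1) + 240 = -1*0*13 + 240 = 0 + 240 = 240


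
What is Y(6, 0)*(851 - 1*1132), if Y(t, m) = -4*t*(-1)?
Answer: -6744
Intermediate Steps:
Y(t, m) = 4*t (Y(t, m) = -(-4)*t = 4*t)
Y(6, 0)*(851 - 1*1132) = (4*6)*(851 - 1*1132) = 24*(851 - 1132) = 24*(-281) = -6744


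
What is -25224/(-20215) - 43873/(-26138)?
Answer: 1546197607/528379670 ≈ 2.9263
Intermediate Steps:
-25224/(-20215) - 43873/(-26138) = -25224*(-1/20215) - 43873*(-1/26138) = 25224/20215 + 43873/26138 = 1546197607/528379670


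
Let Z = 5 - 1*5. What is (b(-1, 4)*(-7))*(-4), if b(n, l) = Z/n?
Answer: 0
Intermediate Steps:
Z = 0 (Z = 5 - 5 = 0)
b(n, l) = 0 (b(n, l) = 0/n = 0)
(b(-1, 4)*(-7))*(-4) = (0*(-7))*(-4) = 0*(-4) = 0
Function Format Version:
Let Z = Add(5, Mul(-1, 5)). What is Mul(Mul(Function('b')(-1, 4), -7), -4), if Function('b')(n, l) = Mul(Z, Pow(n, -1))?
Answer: 0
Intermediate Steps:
Z = 0 (Z = Add(5, -5) = 0)
Function('b')(n, l) = 0 (Function('b')(n, l) = Mul(0, Pow(n, -1)) = 0)
Mul(Mul(Function('b')(-1, 4), -7), -4) = Mul(Mul(0, -7), -4) = Mul(0, -4) = 0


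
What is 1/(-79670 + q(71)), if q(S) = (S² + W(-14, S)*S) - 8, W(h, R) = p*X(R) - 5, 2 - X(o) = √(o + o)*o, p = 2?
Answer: 18677/2213137386 - 5041*√142/4426274772 ≈ -5.1322e-6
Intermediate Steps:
X(o) = 2 - √2*o^(3/2) (X(o) = 2 - √(o + o)*o = 2 - √(2*o)*o = 2 - √2*√o*o = 2 - √2*o^(3/2))
W(h, R) = -1 - 2*√2*R^(3/2) (W(h, R) = 2*(2 - √2*R^(3/2)) - 5 = (4 - 2*√2*R^(3/2)) - 5 = -1 - 2*√2*R^(3/2))
q(S) = -8 + S² + S*(-1 - 2*√2*S^(3/2)) (q(S) = (S² + (-1 - 2*√2*S^(3/2))*S) - 8 = (S² + S*(-1 - 2*√2*S^(3/2))) - 8 = -8 + S² + S*(-1 - 2*√2*S^(3/2)))
1/(-79670 + q(71)) = 1/(-79670 + (-8 + 71² - 1*71 - 2*√2*71^(5/2))) = 1/(-79670 + (-8 + 5041 - 71 - 2*√2*5041*√71)) = 1/(-79670 + (-8 + 5041 - 71 - 10082*√142)) = 1/(-79670 + (4962 - 10082*√142)) = 1/(-74708 - 10082*√142)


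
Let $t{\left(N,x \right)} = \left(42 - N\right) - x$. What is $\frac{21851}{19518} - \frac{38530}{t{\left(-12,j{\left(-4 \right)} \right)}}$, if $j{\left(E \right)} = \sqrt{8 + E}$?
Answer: $- \frac{93861536}{126867} \approx -739.84$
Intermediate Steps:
$t{\left(N,x \right)} = 42 - N - x$
$\frac{21851}{19518} - \frac{38530}{t{\left(-12,j{\left(-4 \right)} \right)}} = \frac{21851}{19518} - \frac{38530}{42 - -12 - \sqrt{8 - 4}} = 21851 \cdot \frac{1}{19518} - \frac{38530}{42 + 12 - \sqrt{4}} = \frac{21851}{19518} - \frac{38530}{42 + 12 - 2} = \frac{21851}{19518} - \frac{38530}{52} = \frac{21851}{19518} - \frac{19265}{26} = - \frac{93861536}{126867}$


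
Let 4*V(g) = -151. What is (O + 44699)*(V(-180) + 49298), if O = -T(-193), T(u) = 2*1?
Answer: 8807141577/4 ≈ 2.2018e+9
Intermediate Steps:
V(g) = -151/4 (V(g) = (¼)*(-151) = -151/4)
T(u) = 2
O = -2 (O = -1*2 = -2)
(O + 44699)*(V(-180) + 49298) = (-2 + 44699)*(-151/4 + 49298) = 44697*(197041/4) = 8807141577/4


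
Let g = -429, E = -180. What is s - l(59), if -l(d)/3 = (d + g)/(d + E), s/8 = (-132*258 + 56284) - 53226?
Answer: -30004954/121 ≈ -2.4797e+5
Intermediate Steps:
s = -247984 (s = 8*((-132*258 + 56284) - 53226) = 8*((-34056 + 56284) - 53226) = 8*(22228 - 53226) = 8*(-30998) = -247984)
l(d) = -3*(-429 + d)/(-180 + d) (l(d) = -3*(d - 429)/(d - 180) = -3*(-429 + d)/(-180 + d))
s - l(59) = -247984 - 3*(429 - 1*59)/(-180 + 59) = -247984 - 3*(429 - 59)/(-121) = -247984 - 3*(-1)*370/121 = -247984 - 1*(-1110/121) = -247984 + 1110/121 = -30004954/121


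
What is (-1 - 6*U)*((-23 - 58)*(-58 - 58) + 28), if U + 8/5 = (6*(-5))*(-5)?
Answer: -42002768/5 ≈ -8.4006e+6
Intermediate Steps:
U = 742/5 (U = -8/5 + (6*(-5))*(-5) = -8/5 - 30*(-5) = -8/5 + 150 = 742/5 ≈ 148.40)
(-1 - 6*U)*((-23 - 58)*(-58 - 58) + 28) = (-1 - 6*742/5)*((-23 - 58)*(-58 - 58) + 28) = (-1 - 4452/5)*(-81*(-116) + 28) = -4457*(9396 + 28)/5 = -4457/5*9424 = -42002768/5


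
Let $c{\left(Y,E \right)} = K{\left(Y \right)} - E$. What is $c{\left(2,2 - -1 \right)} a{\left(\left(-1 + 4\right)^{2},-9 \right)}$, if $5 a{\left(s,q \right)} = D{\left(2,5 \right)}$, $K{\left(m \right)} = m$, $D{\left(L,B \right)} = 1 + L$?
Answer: $- \frac{3}{5} \approx -0.6$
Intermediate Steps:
$a{\left(s,q \right)} = \frac{3}{5}$ ($a{\left(s,q \right)} = \frac{1 + 2}{5} = \frac{1}{5} \cdot 3 = \frac{3}{5}$)
$c{\left(Y,E \right)} = Y - E$
$c{\left(2,2 - -1 \right)} a{\left(\left(-1 + 4\right)^{2},-9 \right)} = \left(2 - \left(2 - -1\right)\right) \frac{3}{5} = \left(2 - \left(2 + 1\right)\right) \frac{3}{5} = \left(2 - 3\right) \frac{3}{5} = \left(-1\right) \frac{3}{5} = - \frac{3}{5}$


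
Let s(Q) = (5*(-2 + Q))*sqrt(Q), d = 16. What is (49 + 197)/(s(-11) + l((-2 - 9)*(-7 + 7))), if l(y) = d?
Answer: 1312/15577 + 5330*I*sqrt(11)/15577 ≈ 0.084227 + 1.1349*I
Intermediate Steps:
l(y) = 16
s(Q) = sqrt(Q)*(-10 + 5*Q) (s(Q) = (-10 + 5*Q)*sqrt(Q) = sqrt(Q)*(-10 + 5*Q))
(49 + 197)/(s(-11) + l((-2 - 9)*(-7 + 7))) = (49 + 197)/(5*sqrt(-11)*(-2 - 11) + 16) = 246/(5*(I*sqrt(11))*(-13) + 16) = 246/(-65*I*sqrt(11) + 16) = 246/(16 - 65*I*sqrt(11))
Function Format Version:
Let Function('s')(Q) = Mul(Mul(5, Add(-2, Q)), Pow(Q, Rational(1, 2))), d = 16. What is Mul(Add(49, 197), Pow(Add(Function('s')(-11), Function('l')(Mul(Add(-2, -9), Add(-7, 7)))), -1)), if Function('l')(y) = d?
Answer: Add(Rational(1312, 15577), Mul(Rational(5330, 15577), I, Pow(11, Rational(1, 2)))) ≈ Add(0.084227, Mul(1.1349, I))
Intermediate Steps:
Function('l')(y) = 16
Function('s')(Q) = Mul(Pow(Q, Rational(1, 2)), Add(-10, Mul(5, Q))) (Function('s')(Q) = Mul(Add(-10, Mul(5, Q)), Pow(Q, Rational(1, 2))) = Mul(Pow(Q, Rational(1, 2)), Add(-10, Mul(5, Q))))
Mul(Add(49, 197), Pow(Add(Function('s')(-11), Function('l')(Mul(Add(-2, -9), Add(-7, 7)))), -1)) = Mul(Add(49, 197), Pow(Add(Mul(5, Pow(-11, Rational(1, 2)), Add(-2, -11)), 16), -1)) = Mul(246, Pow(Add(Mul(5, Mul(I, Pow(11, Rational(1, 2))), -13), 16), -1)) = Mul(246, Pow(Add(Mul(-65, I, Pow(11, Rational(1, 2))), 16), -1)) = Mul(246, Pow(Add(16, Mul(-65, I, Pow(11, Rational(1, 2)))), -1))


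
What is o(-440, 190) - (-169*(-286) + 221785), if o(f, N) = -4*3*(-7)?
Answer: -270035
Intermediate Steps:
o(f, N) = 84 (o(f, N) = -12*(-7) = 84)
o(-440, 190) - (-169*(-286) + 221785) = 84 - (-169*(-286) + 221785) = 84 - (48334 + 221785) = 84 - 1*270119 = 84 - 270119 = -270035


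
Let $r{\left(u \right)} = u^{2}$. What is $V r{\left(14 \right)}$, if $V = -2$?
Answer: $-392$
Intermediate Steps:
$V r{\left(14 \right)} = - 2 \cdot 14^{2} = \left(-2\right) 196 = -392$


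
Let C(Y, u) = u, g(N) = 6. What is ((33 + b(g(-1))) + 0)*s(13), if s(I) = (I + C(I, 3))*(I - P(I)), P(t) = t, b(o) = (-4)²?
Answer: 0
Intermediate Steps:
b(o) = 16
s(I) = 0 (s(I) = (I + 3)*(I - I) = (3 + I)*0 = 0)
((33 + b(g(-1))) + 0)*s(13) = ((33 + 16) + 0)*0 = (49 + 0)*0 = 49*0 = 0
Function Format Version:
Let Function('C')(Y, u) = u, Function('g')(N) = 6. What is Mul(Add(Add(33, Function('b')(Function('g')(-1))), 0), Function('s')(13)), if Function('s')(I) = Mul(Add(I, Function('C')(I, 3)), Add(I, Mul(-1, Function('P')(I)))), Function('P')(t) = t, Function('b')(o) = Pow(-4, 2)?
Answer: 0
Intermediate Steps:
Function('b')(o) = 16
Function('s')(I) = 0 (Function('s')(I) = Mul(Add(I, 3), Add(I, Mul(-1, I))) = Mul(Add(3, I), 0) = 0)
Mul(Add(Add(33, Function('b')(Function('g')(-1))), 0), Function('s')(13)) = Mul(Add(Add(33, 16), 0), 0) = Mul(Add(49, 0), 0) = Mul(49, 0) = 0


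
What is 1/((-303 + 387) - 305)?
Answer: -1/221 ≈ -0.0045249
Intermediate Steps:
1/((-303 + 387) - 305) = 1/(84 - 305) = 1/(-221) = -1/221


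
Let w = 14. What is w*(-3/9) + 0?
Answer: -14/3 ≈ -4.6667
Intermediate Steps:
w*(-3/9) + 0 = 14*(-3/9) + 0 = 14*(-3*⅑) + 0 = 14*(-⅓) + 0 = -14/3 + 0 = -14/3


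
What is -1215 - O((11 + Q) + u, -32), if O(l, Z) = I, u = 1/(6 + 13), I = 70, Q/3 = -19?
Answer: -1285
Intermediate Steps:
Q = -57 (Q = 3*(-19) = -57)
u = 1/19 ≈ 0.052632
O(l, Z) = 70
-1215 - O((11 + Q) + u, -32) = -1215 - 1*70 = -1215 - 70 = -1285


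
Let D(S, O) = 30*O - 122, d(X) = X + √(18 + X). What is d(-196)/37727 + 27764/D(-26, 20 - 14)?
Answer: 523720530/1094083 + I*√178/37727 ≈ 478.68 + 0.00035364*I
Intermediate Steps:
D(S, O) = -122 + 30*O
d(-196)/37727 + 27764/D(-26, 20 - 14) = (-196 + √(18 - 196))/37727 + 27764/(-122 + 30*(20 - 14)) = (-196 + √(-178))*(1/37727) + 27764/(-122 + 30*6) = (-196 + I*√178)*(1/37727) + 27764/(-122 + 180) = (-196/37727 + I*√178/37727) + 27764/58 = (-196/37727 + I*√178/37727) + 27764*(1/58) = (-196/37727 + I*√178/37727) + 13882/29 = 523720530/1094083 + I*√178/37727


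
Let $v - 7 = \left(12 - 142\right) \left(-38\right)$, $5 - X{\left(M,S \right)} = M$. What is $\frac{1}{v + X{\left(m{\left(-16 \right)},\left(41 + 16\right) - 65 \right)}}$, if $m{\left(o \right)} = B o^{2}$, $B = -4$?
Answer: $\frac{1}{5976} \approx 0.00016734$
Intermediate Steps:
$m{\left(o \right)} = - 4 o^{2}$
$X{\left(M,S \right)} = 5 - M$
$v = 4947$ ($v = 7 + \left(12 - 142\right) \left(-38\right) = 7 - -4940 = 7 + 4940 = 4947$)
$\frac{1}{v + X{\left(m{\left(-16 \right)},\left(41 + 16\right) - 65 \right)}} = \frac{1}{4947 - \left(-5 - 4 \left(-16\right)^{2}\right)} = \frac{1}{4947 - \left(-5 - 1024\right)} = \frac{1}{4947 + \left(5 - -1024\right)} = \frac{1}{4947 + \left(5 + 1024\right)} = \frac{1}{4947 + 1029} = \frac{1}{5976}$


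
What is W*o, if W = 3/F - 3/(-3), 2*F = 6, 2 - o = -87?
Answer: 178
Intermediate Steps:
o = 89 (o = 2 - 1*(-87) = 2 + 87 = 89)
F = 3 (F = (½)*6 = 3)
W = 2 (W = 3/3 - 3/(-3) = 3*(⅓) - 3*(-⅓) = 1 + 1 = 2)
W*o = 2*89 = 178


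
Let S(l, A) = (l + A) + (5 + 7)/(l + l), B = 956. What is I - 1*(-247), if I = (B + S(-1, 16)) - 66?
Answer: 1146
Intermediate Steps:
S(l, A) = A + l + 6/l (S(l, A) = (A + l) + 12/((2*l)) = (A + l) + 12*(1/(2*l)) = (A + l) + 6/l = A + l + 6/l)
I = 899 (I = (956 + (16 - 1 + 6/(-1))) - 66 = (956 + (16 - 1 + 6*(-1))) - 66 = (956 + (16 - 1 - 6)) - 66 = (956 + 9) - 66 = 965 - 66 = 899)
I - 1*(-247) = 899 - 1*(-247) = 899 + 247 = 1146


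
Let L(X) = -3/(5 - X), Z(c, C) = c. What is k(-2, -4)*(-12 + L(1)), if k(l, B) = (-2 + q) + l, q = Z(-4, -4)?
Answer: 102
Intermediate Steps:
q = -4
k(l, B) = -6 + l (k(l, B) = (-2 - 4) + l = -6 + l)
k(-2, -4)*(-12 + L(1)) = (-6 - 2)*(-12 + 3/(-5 + 1)) = -8*(-12 + 3/(-4)) = -8*(-12 + 3*(-1/4)) = -8*(-12 - 3/4) = -8*(-51/4) = 102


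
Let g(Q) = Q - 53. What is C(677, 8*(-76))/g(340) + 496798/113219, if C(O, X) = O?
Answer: 219230289/32493853 ≈ 6.7468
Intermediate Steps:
g(Q) = -53 + Q
C(677, 8*(-76))/g(340) + 496798/113219 = 677/(-53 + 340) + 496798/113219 = 677/287 + 496798*(1/113219) = 677*(1/287) + 496798/113219 = 677/287 + 496798/113219 = 219230289/32493853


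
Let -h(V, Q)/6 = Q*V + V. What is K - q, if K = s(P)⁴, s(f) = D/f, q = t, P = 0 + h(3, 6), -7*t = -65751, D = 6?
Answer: -1826760032/194481 ≈ -9393.0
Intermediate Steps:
h(V, Q) = -6*V - 6*Q*V (h(V, Q) = -6*(Q*V + V) = -6*(V + Q*V) = -6*V - 6*Q*V)
t = 9393 (t = -⅐*(-65751) = 9393)
P = -126 (P = 0 - 6*3*(1 + 6) = 0 - 6*3*7 = 0 - 126 = -126)
q = 9393
s(f) = 6/f
K = 1/194481 (K = (6/(-126))⁴ = (6*(-1/126))⁴ = (-1/21)⁴ = 1/194481 ≈ 5.1419e-6)
K - q = 1/194481 - 1*9393 = 1/194481 - 9393 = -1826760032/194481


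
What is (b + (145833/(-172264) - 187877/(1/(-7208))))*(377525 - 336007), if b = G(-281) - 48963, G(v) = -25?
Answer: 4842544721383965681/86132 ≈ 5.6222e+13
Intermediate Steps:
b = -48988 (b = -25 - 48963 = -48988)
(b + (145833/(-172264) - 187877/(1/(-7208))))*(377525 - 336007) = (-48988 + (145833/(-172264) - 187877/(1/(-7208))))*(377525 - 336007) = (-48988 + (145833*(-1/172264) - 187877/(-1/7208)))*41518 = (-48988 + (-145833/172264 - 187877*(-7208)))*41518 = (-48988 + (-145833/172264 + 1354217416))*41518 = (-48988 + 233282908803991/172264)*41518 = (233274469935159/172264)*41518 = 4842544721383965681/86132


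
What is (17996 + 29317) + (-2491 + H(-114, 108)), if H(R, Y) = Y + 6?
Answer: 44936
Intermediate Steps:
H(R, Y) = 6 + Y
(17996 + 29317) + (-2491 + H(-114, 108)) = (17996 + 29317) + (-2491 + (6 + 108)) = 47313 + (-2491 + 114) = 47313 - 2377 = 44936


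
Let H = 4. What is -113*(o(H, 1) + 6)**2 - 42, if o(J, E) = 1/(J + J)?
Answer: -274001/64 ≈ -4281.3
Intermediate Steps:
o(J, E) = 1/(2*J)
-113*(o(H, 1) + 6)**2 - 42 = -113*((1/2)/4 + 6)**2 - 42 = -113*((1/2)*(1/4) + 6)**2 - 42 = -113*(1/8 + 6)**2 - 42 = -113*(49/8)**2 - 42 = -113*2401/64 - 42 = -271313/64 - 42 = -274001/64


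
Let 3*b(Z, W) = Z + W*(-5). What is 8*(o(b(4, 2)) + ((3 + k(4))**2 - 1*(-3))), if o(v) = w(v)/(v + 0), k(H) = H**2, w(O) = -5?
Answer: 2932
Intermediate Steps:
b(Z, W) = -5*W/3 + Z/3 (b(Z, W) = (Z + W*(-5))/3 = (Z - 5*W)/3 = -5*W/3 + Z/3)
o(v) = -5/v (o(v) = -5/(v + 0) = -5/v)
8*(o(b(4, 2)) + ((3 + k(4))**2 - 1*(-3))) = 8*(-5/(-5/3*2 + (1/3)*4) + ((3 + 4**2)**2 - 1*(-3))) = 8*(-5/(-10/3 + 4/3) + ((3 + 16)**2 + 3)) = 8*(-5/(-2) + (19**2 + 3)) = 8*(-5*(-1/2) + (361 + 3)) = 8*(5/2 + 364) = 8*(733/2) = 2932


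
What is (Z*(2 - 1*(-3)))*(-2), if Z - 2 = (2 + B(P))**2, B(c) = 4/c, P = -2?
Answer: -20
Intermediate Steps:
Z = 2 (Z = 2 + (2 + 4/(-2))**2 = 2 + (2 + 4*(-1/2))**2 = 2 + (2 - 2)**2 = 2 + 0**2 = 2 + 0 = 2)
(Z*(2 - 1*(-3)))*(-2) = (2*(2 - 1*(-3)))*(-2) = (2*(2 + 3))*(-2) = (2*5)*(-2) = 10*(-2) = -20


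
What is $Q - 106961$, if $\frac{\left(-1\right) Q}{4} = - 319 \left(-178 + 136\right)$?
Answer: $-160553$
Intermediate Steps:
$Q = -53592$ ($Q = - 4 \left(- 319 \left(-178 + 136\right)\right) = - 4 \left(\left(-319\right) \left(-42\right)\right) = \left(-4\right) 13398 = -53592$)
$Q - 106961 = -53592 - 106961 = -160553$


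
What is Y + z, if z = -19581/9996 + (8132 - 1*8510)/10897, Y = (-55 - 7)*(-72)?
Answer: 9530006873/2135812 ≈ 4462.0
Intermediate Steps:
Y = 4464 (Y = -62*(-72) = 4464)
z = -4257895/2135812 (z = -19581*1/9996 + (8132 - 8510)*(1/10897) = -6527/3332 - 378*1/10897 = -6527/3332 - 378/10897 = -4257895/2135812 ≈ -1.9936)
Y + z = 4464 - 4257895/2135812 = 9530006873/2135812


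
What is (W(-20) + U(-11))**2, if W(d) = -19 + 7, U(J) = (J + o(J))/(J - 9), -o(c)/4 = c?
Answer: 74529/400 ≈ 186.32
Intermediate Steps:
o(c) = -4*c
U(J) = -3*J/(-9 + J) (U(J) = (J - 4*J)/(J - 9) = (-3*J)/(-9 + J) = -3*J/(-9 + J))
W(d) = -12
(W(-20) + U(-11))**2 = (-12 - 3*(-11)/(-9 - 11))**2 = (-12 - 3*(-11)/(-20))**2 = (-12 - 3*(-11)*(-1/20))**2 = (-12 - 33/20)**2 = (-273/20)**2 = 74529/400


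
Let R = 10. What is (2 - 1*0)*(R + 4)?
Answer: 28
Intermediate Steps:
(2 - 1*0)*(R + 4) = (2 - 1*0)*(10 + 4) = (2 + 0)*14 = 2*14 = 28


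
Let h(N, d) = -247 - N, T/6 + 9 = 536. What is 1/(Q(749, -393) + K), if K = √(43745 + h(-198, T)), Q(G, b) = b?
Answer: -393/110753 - 4*√2731/110753 ≈ -0.0054358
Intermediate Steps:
T = 3162 (T = -54 + 6*536 = -54 + 3216 = 3162)
K = 4*√2731 (K = √(43745 + (-247 - 1*(-198))) = √(43745 + (-247 + 198)) = √(43745 - 49) = √43696 = 4*√2731 ≈ 209.04)
1/(Q(749, -393) + K) = 1/(-393 + 4*√2731)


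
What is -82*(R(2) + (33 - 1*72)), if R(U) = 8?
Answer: 2542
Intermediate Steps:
-82*(R(2) + (33 - 1*72)) = -82*(8 + (33 - 1*72)) = -82*(8 + (33 - 72)) = -82*(8 - 39) = -82*(-31) = 2542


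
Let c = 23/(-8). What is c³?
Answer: -12167/512 ≈ -23.764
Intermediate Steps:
c = -23/8 (c = 23*(-⅛) = -23/8 ≈ -2.8750)
c³ = (-23/8)³ = -12167/512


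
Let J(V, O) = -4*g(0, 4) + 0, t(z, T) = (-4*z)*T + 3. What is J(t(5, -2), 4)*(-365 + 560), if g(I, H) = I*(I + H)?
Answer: 0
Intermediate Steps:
g(I, H) = I*(H + I)
t(z, T) = 3 - 4*T*z (t(z, T) = -4*T*z + 3 = 3 - 4*T*z)
J(V, O) = 0 (J(V, O) = -0*(4 + 0) + 0 = -0*4 + 0 = -4*0 + 0 = 0 + 0 = 0)
J(t(5, -2), 4)*(-365 + 560) = 0*(-365 + 560) = 0*195 = 0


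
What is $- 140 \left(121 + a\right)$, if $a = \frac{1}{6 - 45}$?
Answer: $- \frac{660520}{39} \approx -16936.0$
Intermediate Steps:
$a = - \frac{1}{39}$ ($a = \frac{1}{6 - 45} = \frac{1}{-39} = - \frac{1}{39} \approx -0.025641$)
$- 140 \left(121 + a\right) = - 140 \left(121 - \frac{1}{39}\right) = \left(-140\right) \frac{4718}{39} = - \frac{660520}{39}$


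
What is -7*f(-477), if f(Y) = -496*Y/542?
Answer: -828072/271 ≈ -3055.6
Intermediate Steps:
f(Y) = -248*Y/271 (f(Y) = -496*Y*(1/542) = -248*Y/271)
-7*f(-477) = -(-1736)*(-477)/271 = -7*118296/271 = -828072/271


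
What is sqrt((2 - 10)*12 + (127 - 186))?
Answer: I*sqrt(155) ≈ 12.45*I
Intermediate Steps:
sqrt((2 - 10)*12 + (127 - 186)) = sqrt(-8*12 - 59) = sqrt(-96 - 59) = sqrt(-155) = I*sqrt(155)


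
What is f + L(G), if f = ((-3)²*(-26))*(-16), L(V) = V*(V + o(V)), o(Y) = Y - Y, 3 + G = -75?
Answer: 9828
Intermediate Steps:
G = -78 (G = -3 - 75 = -78)
o(Y) = 0
L(V) = V² (L(V) = V*(V + 0) = V*V = V²)
f = 3744 (f = (9*(-26))*(-16) = -234*(-16) = 3744)
f + L(G) = 3744 + (-78)² = 3744 + 6084 = 9828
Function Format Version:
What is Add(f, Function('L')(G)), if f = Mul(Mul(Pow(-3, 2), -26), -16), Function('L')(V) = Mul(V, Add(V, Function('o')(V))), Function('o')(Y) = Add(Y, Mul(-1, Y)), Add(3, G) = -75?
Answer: 9828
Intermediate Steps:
G = -78 (G = Add(-3, -75) = -78)
Function('o')(Y) = 0
Function('L')(V) = Pow(V, 2) (Function('L')(V) = Mul(V, Add(V, 0)) = Mul(V, V) = Pow(V, 2))
f = 3744 (f = Mul(Mul(9, -26), -16) = Mul(-234, -16) = 3744)
Add(f, Function('L')(G)) = Add(3744, Pow(-78, 2)) = Add(3744, 6084) = 9828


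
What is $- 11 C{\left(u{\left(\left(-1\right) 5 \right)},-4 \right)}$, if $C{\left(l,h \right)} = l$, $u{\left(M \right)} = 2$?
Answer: $-22$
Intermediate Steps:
$- 11 C{\left(u{\left(\left(-1\right) 5 \right)},-4 \right)} = \left(-11\right) 2 = -22$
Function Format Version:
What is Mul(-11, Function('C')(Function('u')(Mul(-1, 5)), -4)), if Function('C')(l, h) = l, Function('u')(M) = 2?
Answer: -22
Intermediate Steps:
Mul(-11, Function('C')(Function('u')(Mul(-1, 5)), -4)) = Mul(-11, 2) = -22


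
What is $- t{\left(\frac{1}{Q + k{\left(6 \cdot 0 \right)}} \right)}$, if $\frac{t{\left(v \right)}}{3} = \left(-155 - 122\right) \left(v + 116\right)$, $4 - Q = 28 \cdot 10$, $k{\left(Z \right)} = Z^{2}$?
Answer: $\frac{8868155}{92} \approx 96393.0$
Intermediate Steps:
$Q = -276$ ($Q = 4 - 28 \cdot 10 = 4 - 280 = -276$)
$t{\left(v \right)} = -96396 - 831 v$ ($t{\left(v \right)} = 3 \left(-155 - 122\right) \left(v + 116\right) = 3 \left(- 277 \left(116 + v\right)\right) = 3 \left(-32132 - 277 v\right) = -96396 - 831 v$)
$- t{\left(\frac{1}{Q + k{\left(6 \cdot 0 \right)}} \right)} = - (-96396 - \frac{831}{-276 + \left(6 \cdot 0\right)^{2}}) = - (-96396 - \frac{831}{-276 + 0^{2}}) = - (-96396 - \frac{831}{-276 + 0}) = - (-96396 - \frac{831}{-276}) = - (-96396 - - \frac{277}{92}) = - (-96396 + \frac{277}{92}) = \left(-1\right) \left(- \frac{8868155}{92}\right) = \frac{8868155}{92}$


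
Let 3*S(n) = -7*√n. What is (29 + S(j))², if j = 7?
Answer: 7912/9 - 406*√7/3 ≈ 521.05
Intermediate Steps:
S(n) = -7*√n/3 (S(n) = (-7*√n)/3 = -7*√n/3)
(29 + S(j))² = (29 - 7*√7/3)²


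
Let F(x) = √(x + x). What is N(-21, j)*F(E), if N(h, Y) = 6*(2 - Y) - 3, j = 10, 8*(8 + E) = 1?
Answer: -153*I*√7/2 ≈ -202.4*I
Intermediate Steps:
E = -63/8 (E = -8 + (⅛)*1 = -8 + ⅛ = -63/8 ≈ -7.8750)
N(h, Y) = 9 - 6*Y (N(h, Y) = (12 - 6*Y) - 3 = 9 - 6*Y)
F(x) = √2*√x (F(x) = √(2*x) = √2*√x)
N(-21, j)*F(E) = (9 - 6*10)*(√2*√(-63/8)) = (9 - 60)*(√2*(3*I*√14/4)) = -153*I*√7/2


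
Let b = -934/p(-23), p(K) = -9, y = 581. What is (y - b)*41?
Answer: 176095/9 ≈ 19566.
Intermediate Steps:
b = 934/9 (b = -934/(-9) = -934*(-⅑) = 934/9 ≈ 103.78)
(y - b)*41 = (581 - 1*934/9)*41 = (581 - 934/9)*41 = (4295/9)*41 = 176095/9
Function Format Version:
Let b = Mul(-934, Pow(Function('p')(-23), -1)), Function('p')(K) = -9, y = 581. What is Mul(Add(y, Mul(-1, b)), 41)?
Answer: Rational(176095, 9) ≈ 19566.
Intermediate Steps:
b = Rational(934, 9) (b = Mul(-934, Pow(-9, -1)) = Mul(-934, Rational(-1, 9)) = Rational(934, 9) ≈ 103.78)
Mul(Add(y, Mul(-1, b)), 41) = Mul(Add(581, Mul(-1, Rational(934, 9))), 41) = Mul(Add(581, Rational(-934, 9)), 41) = Mul(Rational(4295, 9), 41) = Rational(176095, 9)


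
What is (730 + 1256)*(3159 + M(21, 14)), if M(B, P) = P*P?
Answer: 6663030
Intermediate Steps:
M(B, P) = P²
(730 + 1256)*(3159 + M(21, 14)) = (730 + 1256)*(3159 + 14²) = 1986*(3159 + 196) = 1986*3355 = 6663030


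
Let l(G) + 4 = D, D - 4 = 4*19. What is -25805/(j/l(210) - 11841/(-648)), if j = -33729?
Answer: 105903720/1746373 ≈ 60.642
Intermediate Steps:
D = 80 (D = 4 + 4*19 = 4 + 76 = 80)
l(G) = 76 (l(G) = -4 + 80 = 76)
-25805/(j/l(210) - 11841/(-648)) = -25805/(-33729/76 - 11841/(-648)) = -25805/(-33729*1/76 - 11841*(-1/648)) = -25805/(-33729/76 + 3947/216) = -25805/(-1746373/4104) = -25805*(-4104/1746373) = 105903720/1746373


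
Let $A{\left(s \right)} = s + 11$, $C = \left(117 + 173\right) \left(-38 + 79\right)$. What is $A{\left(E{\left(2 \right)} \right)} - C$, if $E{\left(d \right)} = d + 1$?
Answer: $-11876$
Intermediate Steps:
$E{\left(d \right)} = 1 + d$
$C = 11890$ ($C = 290 \cdot 41 = 11890$)
$A{\left(s \right)} = 11 + s$
$A{\left(E{\left(2 \right)} \right)} - C = \left(11 + \left(1 + 2\right)\right) - 11890 = \left(11 + 3\right) - 11890 = 14 - 11890 = -11876$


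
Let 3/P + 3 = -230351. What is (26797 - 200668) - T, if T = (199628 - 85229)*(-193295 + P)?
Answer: 5093721445778433/230354 ≈ 2.2113e+10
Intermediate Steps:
P = -3/230354 (P = 3/(-3 - 230351) = 3/(-230354) = 3*(-1/230354) = -3/230354 ≈ -1.3023e-5)
T = -5093761497658767/230354 (T = (199628 - 85229)*(-193295 - 3/230354) = 114399*(-44526276433/230354) = -5093761497658767/230354 ≈ -2.2113e+10)
(26797 - 200668) - T = (26797 - 200668) - 1*(-5093761497658767/230354) = -173871 + 5093761497658767/230354 = 5093721445778433/230354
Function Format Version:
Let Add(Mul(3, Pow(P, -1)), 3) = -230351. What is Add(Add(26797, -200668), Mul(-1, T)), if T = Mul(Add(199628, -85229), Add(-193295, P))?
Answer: Rational(5093721445778433, 230354) ≈ 2.2113e+10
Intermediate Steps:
P = Rational(-3, 230354) (P = Mul(3, Pow(Add(-3, -230351), -1)) = Mul(3, Pow(-230354, -1)) = Mul(3, Rational(-1, 230354)) = Rational(-3, 230354) ≈ -1.3023e-5)
T = Rational(-5093761497658767, 230354) (T = Mul(Add(199628, -85229), Add(-193295, Rational(-3, 230354))) = Mul(114399, Rational(-44526276433, 230354)) = Rational(-5093761497658767, 230354) ≈ -2.2113e+10)
Add(Add(26797, -200668), Mul(-1, T)) = Add(Add(26797, -200668), Mul(-1, Rational(-5093761497658767, 230354))) = Add(-173871, Rational(5093761497658767, 230354)) = Rational(5093721445778433, 230354)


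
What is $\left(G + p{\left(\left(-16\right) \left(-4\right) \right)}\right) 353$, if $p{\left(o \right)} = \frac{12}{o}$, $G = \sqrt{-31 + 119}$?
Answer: $\frac{1059}{16} + 706 \sqrt{22} \approx 3377.6$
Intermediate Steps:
$G = 2 \sqrt{22}$ ($G = \sqrt{88} = 2 \sqrt{22} \approx 9.3808$)
$\left(G + p{\left(\left(-16\right) \left(-4\right) \right)}\right) 353 = \left(2 \sqrt{22} + \frac{12}{\left(-16\right) \left(-4\right)}\right) 353 = \left(2 \sqrt{22} + \frac{12}{64}\right) 353 = \left(2 \sqrt{22} + 12 \cdot \frac{1}{64}\right) 353 = \left(2 \sqrt{22} + \frac{3}{16}\right) 353 = \left(\frac{3}{16} + 2 \sqrt{22}\right) 353 = \frac{1059}{16} + 706 \sqrt{22}$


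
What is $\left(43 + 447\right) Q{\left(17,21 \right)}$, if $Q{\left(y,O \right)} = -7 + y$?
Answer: $4900$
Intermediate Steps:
$\left(43 + 447\right) Q{\left(17,21 \right)} = \left(43 + 447\right) \left(-7 + 17\right) = 490 \cdot 10 = 4900$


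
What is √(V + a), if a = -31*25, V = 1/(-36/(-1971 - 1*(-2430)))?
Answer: I*√3151/2 ≈ 28.067*I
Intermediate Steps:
V = -51/4 (V = 1/(-36/(-1971 + 2430)) = 1/(-36/459) = 1/(-36*1/459) = 1/(-4/51) = -51/4 ≈ -12.750)
a = -775
√(V + a) = √(-51/4 - 775) = √(-3151/4) = I*√3151/2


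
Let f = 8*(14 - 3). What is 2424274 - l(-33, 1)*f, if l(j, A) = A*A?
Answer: 2424186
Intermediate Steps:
l(j, A) = A**2
f = 88 (f = 8*11 = 88)
2424274 - l(-33, 1)*f = 2424274 - 1**2*88 = 2424274 - 88 = 2424186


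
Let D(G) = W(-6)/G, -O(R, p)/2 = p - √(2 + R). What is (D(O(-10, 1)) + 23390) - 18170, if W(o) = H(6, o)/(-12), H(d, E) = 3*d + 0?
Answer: 62641/12 + I*√2/6 ≈ 5220.1 + 0.2357*I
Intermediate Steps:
H(d, E) = 3*d
W(o) = -3/2 (W(o) = (3*6)/(-12) = 18*(-1/12) = -3/2)
O(R, p) = -2*p + 2*√(2 + R) (O(R, p) = -2*(p - √(2 + R)) = -2*p + 2*√(2 + R))
D(G) = -3/(2*G)
(D(O(-10, 1)) + 23390) - 18170 = (-3/(2*(-2*1 + 2*√(2 - 10))) + 23390) - 18170 = (-3/(2*(-2 + 2*√(-8))) + 23390) - 18170 = (-3/(2*(-2 + 2*(2*I*√2))) + 23390) - 18170 = (-3/(2*(-2 + 4*I*√2)) + 23390) - 18170 = (23390 - 3/(2*(-2 + 4*I*√2))) - 18170 = 5220 - 3/(2*(-2 + 4*I*√2))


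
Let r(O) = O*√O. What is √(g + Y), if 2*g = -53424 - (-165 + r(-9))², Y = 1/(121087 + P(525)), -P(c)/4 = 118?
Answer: √(-581337209750385 - 64811242992375*I)/120615 ≈ 11.126 - 200.21*I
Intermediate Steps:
P(c) = -472 (P(c) = -4*118 = -472)
r(O) = O^(3/2)
Y = 1/120615 (Y = 1/(121087 - 472) = 1/120615 ≈ 8.2908e-6)
g = -26712 - (-165 - 27*I)²/2 (g = (-53424 - (-165 + (-9)^(3/2))²)/2 = (-53424 - (-165 - 27*I)²)/2 = -26712 - (-165 - 27*I)²/2 ≈ -39960.0 - 4455.0*I)
√(g + Y) = √((-39960 - 4455*I) + 1/120615) = √(-4819775399/120615 - 4455*I)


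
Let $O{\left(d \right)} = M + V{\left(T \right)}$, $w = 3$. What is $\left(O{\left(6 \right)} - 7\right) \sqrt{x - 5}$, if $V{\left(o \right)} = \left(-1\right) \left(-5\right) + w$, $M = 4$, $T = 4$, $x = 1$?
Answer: $10 i \approx 10.0 i$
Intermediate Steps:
$V{\left(o \right)} = 8$ ($V{\left(o \right)} = \left(-1\right) \left(-5\right) + 3 = 5 + 3 = 8$)
$O{\left(d \right)} = 12$ ($O{\left(d \right)} = 4 + 8 = 12$)
$\left(O{\left(6 \right)} - 7\right) \sqrt{x - 5} = \left(12 - 7\right) \sqrt{1 - 5} = 5 \sqrt{-4} = 5 \cdot 2 i = 10 i$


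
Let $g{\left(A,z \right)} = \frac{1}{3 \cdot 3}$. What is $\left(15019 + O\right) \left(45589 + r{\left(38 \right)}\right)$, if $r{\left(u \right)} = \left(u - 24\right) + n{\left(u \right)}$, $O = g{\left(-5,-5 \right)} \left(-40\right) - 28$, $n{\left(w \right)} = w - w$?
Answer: $683431893$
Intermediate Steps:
$n{\left(w \right)} = 0$
$g{\left(A,z \right)} = \frac{1}{9}$
$O = - \frac{292}{9}$ ($O = \frac{1}{9} \left(-40\right) - 28 = - \frac{40}{9} - 28 = - \frac{292}{9} \approx -32.444$)
$r{\left(u \right)} = -24 + u$ ($r{\left(u \right)} = \left(u - 24\right) + 0 = \left(-24 + u\right) + 0 = -24 + u$)
$\left(15019 + O\right) \left(45589 + r{\left(38 \right)}\right) = \left(15019 - \frac{292}{9}\right) \left(45589 + \left(-24 + 38\right)\right) = \frac{134879 \left(45589 + 14\right)}{9} = \frac{134879}{9} \cdot 45603 = 683431893$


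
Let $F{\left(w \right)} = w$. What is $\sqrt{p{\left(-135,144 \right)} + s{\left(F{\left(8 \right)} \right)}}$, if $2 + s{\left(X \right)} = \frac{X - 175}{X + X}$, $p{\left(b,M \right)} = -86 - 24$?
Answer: $\frac{i \sqrt{1959}}{4} \approx 11.065 i$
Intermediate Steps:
$p{\left(b,M \right)} = -110$ ($p{\left(b,M \right)} = -86 - 24 = -110$)
$s{\left(X \right)} = -2 + \frac{-175 + X}{2 X}$ ($s{\left(X \right)} = -2 + \frac{X - 175}{X + X} = -2 + \frac{-175 + X}{2 X}$)
$\sqrt{p{\left(-135,144 \right)} + s{\left(F{\left(8 \right)} \right)}} = \sqrt{-110 + \frac{-175 - 24}{2 \cdot 8}} = \sqrt{-110 + \frac{1}{2} \cdot \frac{1}{8} \left(-175 - 24\right)} = \sqrt{-110 + \frac{1}{2} \cdot \frac{1}{8} \left(-199\right)} = \sqrt{-110 - \frac{199}{16}} = \sqrt{- \frac{1959}{16}} = \frac{i \sqrt{1959}}{4}$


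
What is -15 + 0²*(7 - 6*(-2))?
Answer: -15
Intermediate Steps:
-15 + 0²*(7 - 6*(-2)) = -15 + 0*(7 + 12) = -15 + 0*19 = -15 + 0 = -15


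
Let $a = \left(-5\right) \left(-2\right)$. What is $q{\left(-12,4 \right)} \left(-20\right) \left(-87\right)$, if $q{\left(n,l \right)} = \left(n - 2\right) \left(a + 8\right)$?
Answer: $-438480$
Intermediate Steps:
$a = 10$
$q{\left(n,l \right)} = -36 + 18 n$ ($q{\left(n,l \right)} = \left(n - 2\right) \left(10 + 8\right) = \left(-2 + n\right) 18 = -36 + 18 n$)
$q{\left(-12,4 \right)} \left(-20\right) \left(-87\right) = \left(-36 + 18 \left(-12\right)\right) \left(-20\right) \left(-87\right) = \left(-36 - 216\right) \left(-20\right) \left(-87\right) = \left(-252\right) \left(-20\right) \left(-87\right) = 5040 \left(-87\right) = -438480$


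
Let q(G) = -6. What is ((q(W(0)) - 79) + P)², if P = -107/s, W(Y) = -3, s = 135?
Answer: 134142724/18225 ≈ 7360.4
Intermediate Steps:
P = -107/135 ≈ -0.79259
((q(W(0)) - 79) + P)² = ((-6 - 79) - 107/135)² = (-85 - 107/135)² = (-11582/135)² = 134142724/18225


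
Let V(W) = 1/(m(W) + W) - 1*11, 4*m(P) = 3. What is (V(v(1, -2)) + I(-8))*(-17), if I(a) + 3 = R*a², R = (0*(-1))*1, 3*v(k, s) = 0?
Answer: 646/3 ≈ 215.33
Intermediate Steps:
m(P) = ¾ (m(P) = (¼)*3 = ¾)
v(k, s) = 0 (v(k, s) = (⅓)*0 = 0)
R = 0 (R = 0*1 = 0)
I(a) = -3 (I(a) = -3 + 0*a² = -3 + 0 = -3)
V(W) = -11 + 1/(¾ + W) (V(W) = 1/(¾ + W) - 1*11 = 1/(¾ + W) - 11 = -11 + 1/(¾ + W))
(V(v(1, -2)) + I(-8))*(-17) = ((-29 - 44*0)/(3 + 4*0) - 3)*(-17) = ((-29 + 0)/(3 + 0) - 3)*(-17) = (-29/3 - 3)*(-17) = -38/3*(-17) = 646/3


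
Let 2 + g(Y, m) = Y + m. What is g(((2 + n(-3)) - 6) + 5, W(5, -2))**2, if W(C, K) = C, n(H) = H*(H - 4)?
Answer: 625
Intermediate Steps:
n(H) = H*(-4 + H)
g(Y, m) = -2 + Y + m (g(Y, m) = -2 + (Y + m) = -2 + Y + m)
g(((2 + n(-3)) - 6) + 5, W(5, -2))**2 = (-2 + (((2 - 3*(-4 - 3)) - 6) + 5) + 5)**2 = (-2 + (((2 - 3*(-7)) - 6) + 5) + 5)**2 = (-2 + (((2 + 21) - 6) + 5) + 5)**2 = (-2 + ((23 - 6) + 5) + 5)**2 = (-2 + (17 + 5) + 5)**2 = (-2 + 22 + 5)**2 = 25**2 = 625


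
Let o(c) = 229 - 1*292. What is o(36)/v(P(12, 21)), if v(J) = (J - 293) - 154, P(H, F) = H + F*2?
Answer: 21/131 ≈ 0.16031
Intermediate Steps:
P(H, F) = H + 2*F
v(J) = -447 + J (v(J) = (-293 + J) - 154 = -447 + J)
o(c) = -63 (o(c) = 229 - 292 = -63)
o(36)/v(P(12, 21)) = -63/(-447 + (12 + 2*21)) = -63/(-447 + (12 + 42)) = -63/(-447 + 54) = -63/(-393) = -63*(-1/393) = 21/131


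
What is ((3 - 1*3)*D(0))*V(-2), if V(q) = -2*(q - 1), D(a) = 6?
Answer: 0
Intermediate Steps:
V(q) = 2 - 2*q (V(q) = -2*(-1 + q) = 2 - 2*q)
((3 - 1*3)*D(0))*V(-2) = ((3 - 1*3)*6)*(2 - 2*(-2)) = ((3 - 3)*6)*(2 + 4) = (0*6)*6 = 0*6 = 0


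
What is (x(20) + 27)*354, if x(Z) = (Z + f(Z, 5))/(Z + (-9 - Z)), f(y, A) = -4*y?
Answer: 11918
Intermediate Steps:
x(Z) = Z/3 (x(Z) = (Z - 4*Z)/(Z + (-9 - Z)) = -3*Z/(-9) = -3*Z*(-1/9) = Z/3)
(x(20) + 27)*354 = ((1/3)*20 + 27)*354 = (20/3 + 27)*354 = (101/3)*354 = 11918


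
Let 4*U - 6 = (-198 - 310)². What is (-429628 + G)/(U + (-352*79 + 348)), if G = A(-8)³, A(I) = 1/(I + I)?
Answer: -1759756289/151787520 ≈ -11.594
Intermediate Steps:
A(I) = 1/(2*I)
G = -1/4096 (G = ((½)/(-8))³ = ((½)*(-⅛))³ = (-1/16)³ = -1/4096 ≈ -0.00024414)
U = 129035/2 (U = 3/2 + (-198 - 310)²/4 = 3/2 + (¼)*(-508)² = 3/2 + (¼)*258064 = 3/2 + 64516 = 129035/2 ≈ 64518.)
(-429628 + G)/(U + (-352*79 + 348)) = (-429628 - 1/4096)/(129035/2 + (-352*79 + 348)) = -1759756289/(4096*(129035/2 + (-27808 + 348))) = -1759756289/(4096*(129035/2 - 27460)) = -1759756289/(4096*74115/2) = -1759756289/4096*2/74115 = -1759756289/151787520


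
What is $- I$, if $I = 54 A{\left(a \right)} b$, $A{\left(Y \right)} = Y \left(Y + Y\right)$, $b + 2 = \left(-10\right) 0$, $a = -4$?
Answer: $3456$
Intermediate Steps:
$b = -2$ ($b = -2 - 0 = -2 + 0 = -2$)
$A{\left(Y \right)} = 2 Y^{2}$ ($A{\left(Y \right)} = Y 2 Y = 2 Y^{2}$)
$I = -3456$ ($I = 54 \cdot 2 \left(-4\right)^{2} \left(-2\right) = 54 \cdot 2 \cdot 16 \left(-2\right) = 54 \cdot 32 \left(-2\right) = 1728 \left(-2\right) = -3456$)
$- I = \left(-1\right) \left(-3456\right) = 3456$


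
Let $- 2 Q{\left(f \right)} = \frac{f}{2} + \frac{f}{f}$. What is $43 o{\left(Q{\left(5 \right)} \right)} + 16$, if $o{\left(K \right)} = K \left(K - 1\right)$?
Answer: $\frac{3567}{16} \approx 222.94$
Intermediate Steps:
$Q{\left(f \right)} = - \frac{1}{2} - \frac{f}{4}$ ($Q{\left(f \right)} = - \frac{\frac{f}{2} + \frac{f}{f}}{2} = - \frac{f \frac{1}{2} + 1}{2} = - \frac{\frac{f}{2} + 1}{2} = - \frac{1 + \frac{f}{2}}{2} = - \frac{1}{2} - \frac{f}{4}$)
$o{\left(K \right)} = K \left(-1 + K\right)$
$43 o{\left(Q{\left(5 \right)} \right)} + 16 = 43 \left(- \frac{1}{2} - \frac{5}{4}\right) \left(-1 - \frac{7}{4}\right) + 16 = 43 \left(- \frac{7 \left(-1 - \frac{7}{4}\right)}{4}\right) + 16 = 43 \left(\left(- \frac{7}{4}\right) \left(- \frac{11}{4}\right)\right) + 16 = 43 \cdot \frac{77}{16} + 16 = \frac{3311}{16} + 16 = \frac{3567}{16}$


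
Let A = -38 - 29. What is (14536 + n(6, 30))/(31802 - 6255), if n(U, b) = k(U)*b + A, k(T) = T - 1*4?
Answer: 14529/25547 ≈ 0.56872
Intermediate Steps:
A = -67
k(T) = -4 + T (k(T) = T - 4 = -4 + T)
n(U, b) = -67 + b*(-4 + U) (n(U, b) = (-4 + U)*b - 67 = b*(-4 + U) - 67 = -67 + b*(-4 + U))
(14536 + n(6, 30))/(31802 - 6255) = (14536 + (-67 + 30*(-4 + 6)))/(31802 - 6255) = (14536 + (-67 + 30*2))/25547 = (14536 + (-67 + 60))*(1/25547) = (14536 - 7)*(1/25547) = 14529*(1/25547) = 14529/25547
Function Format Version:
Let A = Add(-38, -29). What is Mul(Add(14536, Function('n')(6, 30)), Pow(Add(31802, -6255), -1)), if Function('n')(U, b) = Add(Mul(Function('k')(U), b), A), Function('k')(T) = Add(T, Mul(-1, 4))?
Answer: Rational(14529, 25547) ≈ 0.56872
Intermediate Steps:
A = -67
Function('k')(T) = Add(-4, T) (Function('k')(T) = Add(T, -4) = Add(-4, T))
Function('n')(U, b) = Add(-67, Mul(b, Add(-4, U))) (Function('n')(U, b) = Add(Mul(Add(-4, U), b), -67) = Add(Mul(b, Add(-4, U)), -67) = Add(-67, Mul(b, Add(-4, U))))
Mul(Add(14536, Function('n')(6, 30)), Pow(Add(31802, -6255), -1)) = Mul(Add(14536, Add(-67, Mul(30, Add(-4, 6)))), Pow(Add(31802, -6255), -1)) = Mul(Add(14536, Add(-67, Mul(30, 2))), Pow(25547, -1)) = Mul(Add(14536, Add(-67, 60)), Rational(1, 25547)) = Mul(Add(14536, -7), Rational(1, 25547)) = Mul(14529, Rational(1, 25547)) = Rational(14529, 25547)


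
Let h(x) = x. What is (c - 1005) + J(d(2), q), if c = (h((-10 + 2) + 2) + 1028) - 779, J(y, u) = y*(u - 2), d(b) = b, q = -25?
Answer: -816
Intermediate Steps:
J(y, u) = y*(-2 + u)
c = 243 (c = (((-10 + 2) + 2) + 1028) - 779 = ((-8 + 2) + 1028) - 779 = (-6 + 1028) - 779 = 1022 - 779 = 243)
(c - 1005) + J(d(2), q) = (243 - 1005) + 2*(-2 - 25) = -762 + 2*(-27) = -762 - 54 = -816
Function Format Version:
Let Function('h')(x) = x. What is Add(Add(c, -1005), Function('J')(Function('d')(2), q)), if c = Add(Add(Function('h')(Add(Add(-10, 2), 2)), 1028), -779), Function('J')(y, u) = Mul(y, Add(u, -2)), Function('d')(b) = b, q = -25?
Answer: -816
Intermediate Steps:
Function('J')(y, u) = Mul(y, Add(-2, u))
c = 243 (c = Add(Add(Add(Add(-10, 2), 2), 1028), -779) = Add(Add(Add(-8, 2), 1028), -779) = Add(Add(-6, 1028), -779) = Add(1022, -779) = 243)
Add(Add(c, -1005), Function('J')(Function('d')(2), q)) = Add(Add(243, -1005), Mul(2, Add(-2, -25))) = Add(-762, Mul(2, -27)) = Add(-762, -54) = -816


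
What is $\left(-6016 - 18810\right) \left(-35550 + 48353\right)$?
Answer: $-317847278$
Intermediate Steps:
$\left(-6016 - 18810\right) \left(-35550 + 48353\right) = \left(-24826\right) 12803 = -317847278$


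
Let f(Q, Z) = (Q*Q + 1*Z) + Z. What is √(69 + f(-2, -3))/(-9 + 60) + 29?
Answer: 29 + √67/51 ≈ 29.160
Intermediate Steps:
f(Q, Z) = Q² + 2*Z (f(Q, Z) = (Q² + Z) + Z = (Z + Q²) + Z = Q² + 2*Z)
√(69 + f(-2, -3))/(-9 + 60) + 29 = √(69 + ((-2)² + 2*(-3)))/(-9 + 60) + 29 = √(69 + (4 - 6))/51 + 29 = √(69 - 2)/51 + 29 = √67/51 + 29 = 29 + √67/51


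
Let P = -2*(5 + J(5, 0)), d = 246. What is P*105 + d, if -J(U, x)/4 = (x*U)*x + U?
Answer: 3396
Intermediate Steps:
J(U, x) = -4*U - 4*U*x**2 (J(U, x) = -4*((x*U)*x + U) = -4*((U*x)*x + U) = -4*(U*x**2 + U) = -4*(U + U*x**2) = -4*U - 4*U*x**2)
P = 30 (P = -2*(5 - 4*5*(1 + 0**2)) = -2*(5 - 4*5*(1 + 0)) = -2*(5 - 4*5*1) = -2*(5 - 20) = -2*(-15) = 30)
P*105 + d = 30*105 + 246 = 3150 + 246 = 3396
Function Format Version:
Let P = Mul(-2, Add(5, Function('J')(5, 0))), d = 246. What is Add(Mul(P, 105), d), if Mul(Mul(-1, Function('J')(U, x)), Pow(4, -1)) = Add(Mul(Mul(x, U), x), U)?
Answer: 3396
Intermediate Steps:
Function('J')(U, x) = Add(Mul(-4, U), Mul(-4, U, Pow(x, 2))) (Function('J')(U, x) = Mul(-4, Add(Mul(Mul(x, U), x), U)) = Mul(-4, Add(Mul(Mul(U, x), x), U)) = Mul(-4, Add(Mul(U, Pow(x, 2)), U)) = Mul(-4, Add(U, Mul(U, Pow(x, 2)))) = Add(Mul(-4, U), Mul(-4, U, Pow(x, 2))))
P = 30 (P = Mul(-2, Add(5, Mul(-4, 5, Add(1, Pow(0, 2))))) = Mul(-2, Add(5, Mul(-4, 5, Add(1, 0)))) = Mul(-2, Add(5, Mul(-4, 5, 1))) = Mul(-2, Add(5, -20)) = Mul(-2, -15) = 30)
Add(Mul(P, 105), d) = Add(Mul(30, 105), 246) = Add(3150, 246) = 3396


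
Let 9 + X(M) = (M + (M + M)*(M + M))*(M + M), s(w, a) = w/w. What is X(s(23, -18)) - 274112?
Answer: -274111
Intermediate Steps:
s(w, a) = 1
X(M) = -9 + 2*M*(M + 4*M²) (X(M) = -9 + (M + (M + M)*(M + M))*(M + M) = -9 + (M + (2*M)*(2*M))*(2*M) = -9 + (M + 4*M²)*(2*M) = -9 + 2*M*(M + 4*M²))
X(s(23, -18)) - 274112 = (-9 + 2*1² + 8*1³) - 274112 = (-9 + 2*1 + 8*1) - 274112 = (-9 + 2 + 8) - 274112 = 1 - 274112 = -274111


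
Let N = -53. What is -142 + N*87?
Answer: -4753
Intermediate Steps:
-142 + N*87 = -142 - 53*87 = -142 - 4611 = -4753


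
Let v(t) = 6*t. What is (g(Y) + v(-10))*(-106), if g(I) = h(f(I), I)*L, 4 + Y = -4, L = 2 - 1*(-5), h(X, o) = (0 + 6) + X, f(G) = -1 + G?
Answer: 8586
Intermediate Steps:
h(X, o) = 6 + X
L = 7 (L = 2 + 5 = 7)
Y = -8 (Y = -4 - 4 = -8)
g(I) = 35 + 7*I (g(I) = (6 + (-1 + I))*7 = (5 + I)*7 = 35 + 7*I)
(g(Y) + v(-10))*(-106) = ((35 + 7*(-8)) + 6*(-10))*(-106) = ((35 - 56) - 60)*(-106) = (-21 - 60)*(-106) = -81*(-106) = 8586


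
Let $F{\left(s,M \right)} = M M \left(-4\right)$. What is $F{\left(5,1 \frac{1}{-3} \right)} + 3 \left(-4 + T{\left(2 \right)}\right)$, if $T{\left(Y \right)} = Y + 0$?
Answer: $- \frac{58}{9} \approx -6.4444$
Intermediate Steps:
$T{\left(Y \right)} = Y$
$F{\left(s,M \right)} = - 4 M^{2}$ ($F{\left(s,M \right)} = M^{2} \left(-4\right) = - 4 M^{2}$)
$F{\left(5,1 \frac{1}{-3} \right)} + 3 \left(-4 + T{\left(2 \right)}\right) = - 4 \left(1 \frac{1}{-3}\right)^{2} + 3 \left(-4 + 2\right) = - 4 \left(1 \left(- \frac{1}{3}\right)\right)^{2} + 3 \left(-2\right) = - 4 \left(- \frac{1}{3}\right)^{2} - 6 = \left(-4\right) \frac{1}{9} - 6 = - \frac{4}{9} - 6 = - \frac{58}{9}$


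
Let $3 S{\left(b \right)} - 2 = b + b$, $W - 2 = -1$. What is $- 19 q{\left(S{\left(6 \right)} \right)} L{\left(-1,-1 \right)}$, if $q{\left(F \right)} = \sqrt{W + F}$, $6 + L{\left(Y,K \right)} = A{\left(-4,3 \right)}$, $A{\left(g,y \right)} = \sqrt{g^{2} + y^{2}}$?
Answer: $\frac{19 \sqrt{51}}{3} \approx 45.229$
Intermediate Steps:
$W = 1$ ($W = 2 - 1 = 1$)
$S{\left(b \right)} = \frac{2}{3} + \frac{2 b}{3}$ ($S{\left(b \right)} = \frac{2}{3} + \frac{b + b}{3} = \frac{2}{3} + \frac{2 b}{3}$)
$L{\left(Y,K \right)} = -1$ ($L{\left(Y,K \right)} = -6 + \sqrt{\left(-4\right)^{2} + 3^{2}} = -6 + \sqrt{16 + 9} = -6 + \sqrt{25} = -6 + 5 = -1$)
$q{\left(F \right)} = \sqrt{1 + F}$
$- 19 q{\left(S{\left(6 \right)} \right)} L{\left(-1,-1 \right)} = - 19 \sqrt{1 + \left(\frac{2}{3} + \frac{2}{3} \cdot 6\right)} \left(-1\right) = - 19 \sqrt{1 + \left(\frac{2}{3} + 4\right)} \left(-1\right) = - 19 \sqrt{1 + \frac{14}{3}} \left(-1\right) = - 19 \sqrt{\frac{17}{3}} \left(-1\right) = - 19 \frac{\sqrt{51}}{3} \left(-1\right) = - \frac{19 \sqrt{51}}{3} \left(-1\right) = \frac{19 \sqrt{51}}{3}$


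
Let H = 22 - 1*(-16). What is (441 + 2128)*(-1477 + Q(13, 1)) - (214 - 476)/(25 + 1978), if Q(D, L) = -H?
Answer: -7795745843/2003 ≈ -3.8920e+6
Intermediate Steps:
H = 38 (H = 22 + 16 = 38)
Q(D, L) = -38 (Q(D, L) = -1*38 = -38)
(441 + 2128)*(-1477 + Q(13, 1)) - (214 - 476)/(25 + 1978) = (441 + 2128)*(-1477 - 38) - (214 - 476)/(25 + 1978) = 2569*(-1515) - (-262)/2003 = -3892035 - (-262)/2003 = -3892035 - 1*(-262/2003) = -3892035 + 262/2003 = -7795745843/2003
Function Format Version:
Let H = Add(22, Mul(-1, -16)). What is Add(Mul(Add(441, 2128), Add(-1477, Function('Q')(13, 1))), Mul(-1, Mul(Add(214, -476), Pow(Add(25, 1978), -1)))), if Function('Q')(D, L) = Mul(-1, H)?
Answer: Rational(-7795745843, 2003) ≈ -3.8920e+6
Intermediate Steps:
H = 38 (H = Add(22, 16) = 38)
Function('Q')(D, L) = -38 (Function('Q')(D, L) = Mul(-1, 38) = -38)
Add(Mul(Add(441, 2128), Add(-1477, Function('Q')(13, 1))), Mul(-1, Mul(Add(214, -476), Pow(Add(25, 1978), -1)))) = Add(Mul(Add(441, 2128), Add(-1477, -38)), Mul(-1, Mul(Add(214, -476), Pow(Add(25, 1978), -1)))) = Add(Mul(2569, -1515), Mul(-1, Mul(-262, Pow(2003, -1)))) = Add(-3892035, Mul(-1, Mul(-262, Rational(1, 2003)))) = Add(-3892035, Mul(-1, Rational(-262, 2003))) = Add(-3892035, Rational(262, 2003)) = Rational(-7795745843, 2003)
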